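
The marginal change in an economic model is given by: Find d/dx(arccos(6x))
d/dx[arccos(u)]=-u'/√(1-u²), u=6x, u'=6

Answer: -6/√(1 - 36x²)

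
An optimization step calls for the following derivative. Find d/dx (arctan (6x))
d/dx[arctan(u)] = u'/(1 + u²), u = 6x, u' = 6

Answer: 6/(1 + 36x²)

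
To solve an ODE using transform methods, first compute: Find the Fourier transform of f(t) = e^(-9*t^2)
The Fourier transform of a Gaussian e^(-a*t^2) is sqrt(pi/a)*e^(-omega^2/(4a)).
With a=9: F(omega)=sqrt(pi)/3*e^(-omega^2/36)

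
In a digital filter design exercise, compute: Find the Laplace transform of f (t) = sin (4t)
L{sin(wt)}=w/(s²+w²)
L{sin(4t)}=4/(s²+16)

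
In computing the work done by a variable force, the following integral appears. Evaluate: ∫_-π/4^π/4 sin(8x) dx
Antiderivative: -cos(8x)/8
Evaluate at bounds: [-cos(8·π/4)/8] - [-cos(8·-π/4)/8]
= (-(1)+(1))/8 = 0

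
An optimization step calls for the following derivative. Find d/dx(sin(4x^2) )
Chain rule: d/dx[sin(u)]=cos(u)·u' where u=4x^2
u'=8x

Answer: 8x·cos(4x^2)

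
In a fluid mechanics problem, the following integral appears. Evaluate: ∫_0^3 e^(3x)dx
Antiderivative: (1/3)e^(3x)
Evaluate: (1/3)(e^9 - 1)

Answer: (e^9 - 1)/3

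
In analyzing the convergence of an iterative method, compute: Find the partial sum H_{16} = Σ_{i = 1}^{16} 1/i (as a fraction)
H_16 = 1 + 1/2 + 1/3 + ... + 1/16
= 2436559/720720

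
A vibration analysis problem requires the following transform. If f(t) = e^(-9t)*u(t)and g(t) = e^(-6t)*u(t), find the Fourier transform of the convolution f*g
By the convolution theorem: F{f*g}=F(omega)*G(omega)
F(omega)=1/(9+j*omega), G(omega)=1/(6+j*omega)
F{f*g}=1/((9+j*omega)(6+j*omega))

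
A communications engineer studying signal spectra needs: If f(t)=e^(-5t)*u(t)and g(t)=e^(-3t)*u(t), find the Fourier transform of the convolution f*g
By the convolution theorem: F{f*g}=F(omega)*G(omega)
F(omega)=1/(5 + j*omega), G(omega)=1/(3 + j*omega)
F{f*g}=1/((5 + j*omega)(3 + j*omega))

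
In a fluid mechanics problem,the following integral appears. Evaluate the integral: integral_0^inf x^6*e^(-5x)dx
This is a Gamma integral. Substitute u = 5x (du = 5 dx):
integral_0^inf x^6 * e^(-5x) dx = (1/5^7) integral_0^inf u^6 * e^(-u) du
= Gamma(7)/5^7 = 6!/5^7 = 720/78125

Answer: 144/15625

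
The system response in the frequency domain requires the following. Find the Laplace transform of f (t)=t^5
L{t^n}=n!/s^(n + 1)
L{t^5}=5!/s^6=120/s^6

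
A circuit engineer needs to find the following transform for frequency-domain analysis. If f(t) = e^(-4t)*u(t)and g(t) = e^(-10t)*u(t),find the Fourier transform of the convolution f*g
By the convolution theorem: F{f*g}=F(omega)*G(omega)
F(omega)=1/(4+j*omega), G(omega)=1/(10+j*omega)
F{f*g}=1/((4+j*omega)(10+j*omega))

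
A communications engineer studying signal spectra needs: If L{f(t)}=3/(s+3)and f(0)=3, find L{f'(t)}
L{f'(t)} = s·F(s) - f(0) = 3s/(s + 3) - 3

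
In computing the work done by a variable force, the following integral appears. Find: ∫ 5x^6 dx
Using power rule: ∫ 5x^6 dx=5/7 x^7 + C=(5/7)x^7 + C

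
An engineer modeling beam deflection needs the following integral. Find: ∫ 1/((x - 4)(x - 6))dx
Partial fractions: 1/((x-4)(x-6))=A/(x-4) + B/(x-6)
A=-1/2, B=1/2
∫ [-1/2· 1/(x-4) + 1/2· 1/(x-6)] dx
=(1/2)[ln|x-6| - ln|x-4|] + C

Answer: (1/2)·ln|(x-6)/(x-4)| + C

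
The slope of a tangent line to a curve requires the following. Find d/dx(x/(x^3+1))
Quotient rule: (f/g)'=(f'g - fg')/g²
f=x, f'=1
g=x^3 + 1, g'=3x^2

Answer: (1·(x^3 + 1) - 3x^3)/(x^3 + 1)²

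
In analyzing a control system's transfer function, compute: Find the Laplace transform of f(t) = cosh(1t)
L{cosh(at)}=s/(s²-a²)
L{cosh(1t)}=s/(s²-1)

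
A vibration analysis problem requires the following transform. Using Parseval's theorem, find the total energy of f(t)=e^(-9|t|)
Parseval's theorem: E=integral |f(t)|^2 dt=(1/2pi) integral |F(omega)|^2 domega
E=integral_{-inf}^{inf} e^(-18|t|) dt=2 * integral_0^inf e^(-18t) dt=2/(2 * 9)=1/9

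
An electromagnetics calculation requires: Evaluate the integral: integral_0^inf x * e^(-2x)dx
This is a Gamma integral. Substitute u = 2x (du = 2 dx):
integral_0^inf x*e^(-2x) dx = (1/2^2) integral_0^inf u^1*e^(-u) du
= Gamma(2)/2^2 = 1!/2^2 = 1/4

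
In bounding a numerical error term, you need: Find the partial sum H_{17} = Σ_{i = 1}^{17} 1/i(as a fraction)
H_17 = 1+1/2+1/3+...+1/17
= 42142223/12252240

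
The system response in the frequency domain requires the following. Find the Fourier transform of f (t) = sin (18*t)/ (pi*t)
sin(W*t)/(pi*t)=(W/pi)*sinc(W*t/pi) is the impulse response of the ideal low-pass filter with cutoff W (here W=18).
Its Fourier transform is a rectangular function:
F(omega)=1 for |omega| < 18, 0 otherwise

Answer: rect(omega/36) [i.e., 1 for |omega| < 18, 0 otherwise]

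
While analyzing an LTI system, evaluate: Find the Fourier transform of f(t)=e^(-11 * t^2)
The Fourier transform of a Gaussian e^(-a * t^2) is sqrt(pi/a) * e^(-omega^2/(4a)).
With a = 11: F(omega) = sqrt(pi/11) * e^(-omega^2/44)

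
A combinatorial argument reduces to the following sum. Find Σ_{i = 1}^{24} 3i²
= 3·n(n+1)(2n+1)/6 = 3·24·25·49/6 = 14700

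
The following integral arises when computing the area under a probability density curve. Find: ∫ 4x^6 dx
Using power rule: ∫ 4x^6 dx=4/7 x^7+C=(4/7)x^7+C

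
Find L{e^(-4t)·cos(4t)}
First shifting: L{e^(at)f(t)} = F(s-a)
L{cos(4t)} = s/(s²+16)
Shift: (s+4)/((s+4)²+16)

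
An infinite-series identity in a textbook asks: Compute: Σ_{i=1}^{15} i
Using formula: Σ i^1 = n(n+1)/2 = 15·16/2 = 120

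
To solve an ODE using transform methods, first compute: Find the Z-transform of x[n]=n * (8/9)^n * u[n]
Using the property Z{n*a^n*u[n]}=az/(z-a)^2
With a=8/9: X(z)=(8/9)z/(z - 8/9)^2, |z| > 8/9

Answer: (8/9)z/(z - 8/9)^2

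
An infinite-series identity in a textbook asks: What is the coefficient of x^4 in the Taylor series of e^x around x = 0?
Taylor series of e^x=Σ x^n/n!
Coefficient of x^4=1/4!=1/24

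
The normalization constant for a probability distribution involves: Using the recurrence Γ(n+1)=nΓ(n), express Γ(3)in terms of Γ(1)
Γ(3)=2Γ(2)=2·1Γ(1)=...=2!·Γ(1)=2·Γ(1)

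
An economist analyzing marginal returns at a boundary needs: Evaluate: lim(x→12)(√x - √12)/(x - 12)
Multiply by conjugate (√x + √12)/(√x + √12):
= (x - 12)/((x - 12)(√x + √12)) = 1/(√x + √12)
As x → 12: 1/(2√12)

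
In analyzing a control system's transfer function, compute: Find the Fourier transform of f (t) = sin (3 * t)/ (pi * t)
sin(W*t)/(pi*t) = (W/pi)*sinc(W*t/pi) is the impulse response of the ideal low-pass filter with cutoff W (here W = 3).
Its Fourier transform is a rectangular function:
F(omega) = 1 for |omega| < 3, 0 otherwise

Answer: rect(omega/6) [i.e., 1 for |omega| < 3, 0 otherwise]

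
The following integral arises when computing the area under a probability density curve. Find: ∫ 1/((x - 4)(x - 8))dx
Partial fractions: 1/((x-4)(x-8))=A/(x-4) + B/(x-8)
A=-1/4, B=1/4
∫ [-1/4· 1/(x-4) + 1/4· 1/(x-8)] dx
=(1/4)[ln|x-8| - ln|x-4|] + C

Answer: (1/4)·ln|(x-8)/(x-4)| + C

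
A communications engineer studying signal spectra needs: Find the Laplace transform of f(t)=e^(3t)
L{e^(at)}=1/(s-a)
L{e^(3t)}=1/(s-3)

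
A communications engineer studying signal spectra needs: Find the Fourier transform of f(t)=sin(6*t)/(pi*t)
sin(W*t)/(pi*t) = (W/pi)*sinc(W*t/pi) is the impulse response of the ideal low-pass filter with cutoff W (here W = 6).
Its Fourier transform is a rectangular function:
F(omega) = 1 for |omega| < 6, 0 otherwise

Answer: rect(omega/12) [i.e., 1 for |omega| < 6, 0 otherwise]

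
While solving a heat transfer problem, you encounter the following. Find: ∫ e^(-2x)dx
Since d/dx[e^(-2x)] = -2e^(-2x), we get -1/2 e^(-2x) + C

Answer: (-1/2)e^(-2x) + C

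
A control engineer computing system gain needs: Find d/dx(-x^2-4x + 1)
Power rule: d/dx(ax^n) = n·a·x^(n-1)
Term by term: -2·x - 4

Answer: -2x - 4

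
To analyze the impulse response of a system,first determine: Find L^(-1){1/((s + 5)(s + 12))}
Partial fractions: 1/((s + 5)(s + 12)) = A/(s + 5) + B/(s + 12)
Cover-up: A = 1/(s + 12)|_{s = -5} = 1/7; B = 1/(s + 5)|_{s = -12} = -1/7
L^(-1) = (1/7)e^(-5t) - (1/7)e^(-12t)

Answer: (1/7)(e^(-5t) - e^(-12t))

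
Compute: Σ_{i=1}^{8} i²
Using formula: Σ i^2=n(n + 1)(2n + 1)/6=8·9·17/6=204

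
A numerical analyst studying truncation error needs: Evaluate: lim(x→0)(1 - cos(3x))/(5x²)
Using 1-cos(u) ≈ u²/2 for small u:
(1-cos(3x)) ≈ (3x)²/2=9x²/2
So limit=9/(2·5)=9/10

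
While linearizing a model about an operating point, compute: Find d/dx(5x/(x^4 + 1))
Quotient rule: (f/g)'=(f'g - fg')/g²
f=5x, f'=5
g=x^4 + 1, g'=4x^3

Answer: (5·(x^4 + 1) - 20x^4)/(x^4 + 1)²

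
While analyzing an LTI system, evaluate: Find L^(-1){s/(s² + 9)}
L^(-1){s/(s²+w²)}=cos(wt)
Here w=3

Answer: cos(3t)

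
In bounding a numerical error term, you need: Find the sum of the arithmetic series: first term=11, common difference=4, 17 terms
Last term: a_n=11+(17-1)·4=75
Sum=n(a_1+a_n)/2=17(11+75)/2=731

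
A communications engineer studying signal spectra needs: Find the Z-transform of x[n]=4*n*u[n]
Z{n*u[n]}=z/(z-1)^2
By linearity: Z{4*n*u[n]}=4z/(z-1)^2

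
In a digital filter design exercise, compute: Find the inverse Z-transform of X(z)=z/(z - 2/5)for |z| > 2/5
Standard pair: z/(z-a) <-> a^n * u[n] for causal signals
With a = 2/5: x[n] = (2/5)^n * u[n]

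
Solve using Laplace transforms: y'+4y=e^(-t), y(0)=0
Take L: sY - 0+4Y=1/(s+1)
Y(s+4)=1/(s+1)+0
Y=1/((s+1)(s+4))+0/(s+4)
Partial fractions: 1/((s+1)(s+4))=(1/3)/(s+1) - (1/3)/(s+4)
So Y=(1/3)/(s+1) - (1/3)/(s+4)
Inverse Laplace transform (L^(-1){1/(s+1)}=e^(-t), L^(-1){1/(s+4)}=e^(-4t)):

Answer: y(t)=(1/3)·e^(-t) - (1/3)·e^(-4t)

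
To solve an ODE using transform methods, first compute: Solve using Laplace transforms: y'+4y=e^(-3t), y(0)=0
Take L: sY - 0 + 4Y=1/(s + 3)
Y(s + 4)=1/(s + 3) + 0
Y=1/((s + 3)(s + 4)) + 0/(s + 4)
Partial fractions: 1/((s + 3)(s + 4))=1/(s + 3) - 1/(s + 4)
So Y=1/(s + 3) - 1/(s + 4)
Inverse Laplace transform (L^(-1){1/(s + 3)}=e^(-3t), L^(-1){1/(s + 4)}=e^(-4t)):

Answer: y(t)=1·e^(-3t) - e^(-4t)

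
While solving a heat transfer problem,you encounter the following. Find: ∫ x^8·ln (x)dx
By parts: u=ln(x), dv=x^8 dx
du=1/x dx, v=x^9/9
=x^9·ln(x)/9 - ∫ x^8/9 dx
=x^9·ln(x)/9 - x^9/81 + C

Answer: x^9(ln(x)/9 - 1/81) + C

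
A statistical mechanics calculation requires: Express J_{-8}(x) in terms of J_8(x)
For integer n: J_{-n}(x)=(-1)^n J_n(x)
With n=8: J_{-8}(x)=(-1)^8 J_8(x)=J_8(x)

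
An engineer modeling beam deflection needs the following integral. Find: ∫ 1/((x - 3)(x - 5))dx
Partial fractions: 1/((x-3)(x-5))=A/(x-3)+B/(x-5)
A=-1/2, B=1/2
∫ [-1/2· 1/(x-3)+1/2· 1/(x-5)] dx
=(1/2)[ln|x-5| - ln|x-3|]+C

Answer: (1/2)·ln|(x-5)/(x-3)|+C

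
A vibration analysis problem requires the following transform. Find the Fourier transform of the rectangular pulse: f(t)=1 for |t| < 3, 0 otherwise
F(omega) = integral from -3 to 3 of e^(-j*omega*t) dt
= 2*sin(3*omega)/omega = 6*sinc(3*omega/pi)

Answer: 2*sin(3*omega)/omega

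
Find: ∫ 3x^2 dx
Using power rule: ∫ 3x^2 dx = 3/3 x^3 + C = x^3 + C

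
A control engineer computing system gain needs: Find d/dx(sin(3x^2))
Chain rule: d/dx[sin(u)] = cos(u)·u' where u = 3x^2
u' = 6x

Answer: 6x·cos(3x^2)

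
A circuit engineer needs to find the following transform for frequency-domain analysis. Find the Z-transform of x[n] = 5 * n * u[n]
Z{n * u[n]}=z/(z-1)^2
By linearity: Z{5 * n * u[n]}=5z/(z-1)^2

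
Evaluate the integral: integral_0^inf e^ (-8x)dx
integral_0^inf e^(-8x) dx=[-1/8*e^(-8x)]_0^inf
=0 - (-1/8)=1/8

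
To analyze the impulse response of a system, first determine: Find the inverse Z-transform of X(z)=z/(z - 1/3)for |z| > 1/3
Standard pair: z/(z-a) <-> a^n*u[n] for causal signals
With a=1/3: x[n]=(1/3)^n*u[n]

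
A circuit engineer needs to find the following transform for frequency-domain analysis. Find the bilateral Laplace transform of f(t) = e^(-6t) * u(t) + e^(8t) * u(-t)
For e^(-6t)*u(t): L = 1/(s+6), Re(s) > -6
For e^(8t)*u(-t): L = -1/(s-8), Re(s) < 8
Combined: F(s) = 1/(s+6)-1/(s-8), -6 < Re(s) < 8

Answer: 1/(s+6)-1/(s-8), ROC: -6 < Re(s) < 8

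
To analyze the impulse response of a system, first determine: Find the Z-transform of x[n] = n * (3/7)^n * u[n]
Using the property Z{n * a^n * u[n]} = az/(z-a)^2
With a = 3/7: X(z) = (3/7)z/(z - 3/7)^2, |z| > 3/7

Answer: (3/7)z/(z - 3/7)^2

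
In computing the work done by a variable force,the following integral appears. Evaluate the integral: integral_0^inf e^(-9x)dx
integral_0^inf e^(-9x) dx = [-1/9 * e^(-9x)]_0^inf
= 0 - (-1/9) = 1/9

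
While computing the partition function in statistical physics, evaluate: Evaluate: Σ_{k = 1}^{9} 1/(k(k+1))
Partial fractions: 1/(k(k+1)) = 1/k - 1/(k+1)
Telescoping sum: 1(1-1/10) = 1·9/10

Answer: 9/10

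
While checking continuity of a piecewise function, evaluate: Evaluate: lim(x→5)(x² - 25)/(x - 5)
Factor: (x² - 25)=(x-5)(x + 5)
Cancel (x-5): lim(x→5) (x + 5)=10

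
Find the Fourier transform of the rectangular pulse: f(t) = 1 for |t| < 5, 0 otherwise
F(omega) = integral from -5 to 5 of e^(-j*omega*t) dt
= 2*sin(5*omega)/omega = 10*sinc(5*omega/pi)

Answer: 2*sin(5*omega)/omega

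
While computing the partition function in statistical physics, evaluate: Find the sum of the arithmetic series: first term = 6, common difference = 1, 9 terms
Last term: a_n = 6+(9-1)·1 = 14
Sum = n(a_1+a_n)/2 = 9(6+14)/2 = 90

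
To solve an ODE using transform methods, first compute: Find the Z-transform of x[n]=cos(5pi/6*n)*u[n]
Z{cos(w0 * n) * u[n]}=z(z - cos(w0))/(z^2 - 2z * cos(w0) + 1)
With w0=5pi/6: X(z)=z(z - cos(5pi/6))/(z^2 - 2z * cos(5pi/6) + 1)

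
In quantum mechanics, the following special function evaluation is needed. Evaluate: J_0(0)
J_0(0)=1 (Bessel function of first kind at origin)

Answer: 1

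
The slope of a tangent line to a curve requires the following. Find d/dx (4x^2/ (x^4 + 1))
Quotient rule: (f/g)'=(f'g - fg')/g²
f=4x^2, f'=8x
g=x^4+1, g'=4x^3

Answer: (8x·(x^4+1)-16x^5)/(x^4+1)²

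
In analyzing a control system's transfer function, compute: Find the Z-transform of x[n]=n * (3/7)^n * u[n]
Using the property Z{n*a^n*u[n]} = az/(z-a)^2
With a = 3/7: X(z) = (3/7)z/(z - 3/7)^2, |z| > 3/7

Answer: (3/7)z/(z - 3/7)^2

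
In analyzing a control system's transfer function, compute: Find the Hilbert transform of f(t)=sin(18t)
The Hilbert transform shifts each frequency component by -pi/2.
H{sin(wt)}=-cos(wt)
With w=18: H{sin(18t)}=-cos(18t)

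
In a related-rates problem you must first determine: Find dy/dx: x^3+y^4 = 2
Differentiate: 3x^2+4y^3·(dy/dx)=0
dy/dx=-3x^2/(4y^3)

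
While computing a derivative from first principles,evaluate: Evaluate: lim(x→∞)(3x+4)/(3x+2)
Divide numerator and denominator by x:
lim (3+4/x)/(3+2/x)=1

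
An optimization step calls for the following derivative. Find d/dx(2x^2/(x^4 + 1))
Quotient rule: (f/g)'=(f'g - fg')/g²
f=2x^2, f'=4x
g=x^4 + 1, g'=4x^3

Answer: (4x·(x^4 + 1) - 8x^5)/(x^4 + 1)²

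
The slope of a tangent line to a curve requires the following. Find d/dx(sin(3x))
Chain rule: d/dx[sin(u)]=cos(u)·u' where u=3x
u'=3

Answer: 3·cos(3x)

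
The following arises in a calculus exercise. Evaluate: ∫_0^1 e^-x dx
Antiderivative: -e^-x
Evaluate: -(e^-1 - 1)

Answer: (e^-1 - 1)/(-1)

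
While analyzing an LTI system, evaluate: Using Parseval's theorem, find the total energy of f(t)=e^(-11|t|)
Parseval's theorem: E=integral |f(t)|^2 dt=(1/2pi) integral |F(omega)|^2 domega
E=integral_{-inf}^{inf} e^(-22|t|) dt=2*integral_0^inf e^(-22t) dt=2/(2*11)=1/11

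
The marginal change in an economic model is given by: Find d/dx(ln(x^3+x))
Chain rule: d/dx[ln(u)] = u'/u where u = x^3+x
u' = 3x^2+1

Answer: (3x^2+1)/(x^3+x)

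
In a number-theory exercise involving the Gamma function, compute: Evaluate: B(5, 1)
B(x,y)=Γ(x)Γ(y)/Γ(x + y)=(x-1)!(y-1)!/(x + y-1)!
B(5,1)=4!·0!/5!=1/5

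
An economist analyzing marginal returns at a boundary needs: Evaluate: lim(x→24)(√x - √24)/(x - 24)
Multiply by conjugate (√x + √24)/(√x + √24):
=(x - 24)/((x - 24)(√x + √24))=1/(√x + √24)
As x → 24: 1/(2√24)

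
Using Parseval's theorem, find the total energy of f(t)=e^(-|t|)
Parseval's theorem: E = integral |f(t)|^2 dt = (1/2pi) integral |F(omega)|^2 domega
E = integral_{-inf}^{inf} e^(-2|t|) dt = 2*integral_0^inf e^(-2t) dt = 2/(2*1) = 1/1

Answer: 1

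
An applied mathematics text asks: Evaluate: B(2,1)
B(x,y) = Γ(x)Γ(y)/Γ(x + y) = (x-1)!(y-1)!/(x + y-1)!
B(2,1) = 1!·0!/2! = 1/2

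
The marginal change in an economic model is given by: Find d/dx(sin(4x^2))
Chain rule: d/dx[sin(u)]=cos(u)·u' where u=4x^2
u'=8x

Answer: 8x·cos(4x^2)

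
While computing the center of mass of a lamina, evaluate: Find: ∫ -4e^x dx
Since d/dx[e^x] = + e^x, we get -4e^x + C

Answer: -4e^x + C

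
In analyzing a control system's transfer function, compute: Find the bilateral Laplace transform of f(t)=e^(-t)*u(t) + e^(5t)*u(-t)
For e^(-t)*u(t): L = 1/(s + 1), Re(s) > -1
For e^(5t)*u(-t): L = -1/(s-5), Re(s) < 5
Combined: F(s) = 1/(s + 1) - 1/(s-5), -1 < Re(s) < 5

Answer: 1/(s + 1) - 1/(s-5), ROC: -1 < Re(s) < 5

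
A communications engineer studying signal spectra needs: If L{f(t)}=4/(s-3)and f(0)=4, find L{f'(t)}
L{f'(t)} = s·F(s) - f(0) = 4s/(s-3) - 4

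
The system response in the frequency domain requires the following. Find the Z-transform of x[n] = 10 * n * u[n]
Z{n * u[n]}=z/(z-1)^2
By linearity: Z{10 * n * u[n]}=10z/(z-1)^2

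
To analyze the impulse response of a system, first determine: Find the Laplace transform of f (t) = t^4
L{t^n} = n!/s^(n + 1)
L{t^4} = 4!/s^5 = 24/s^5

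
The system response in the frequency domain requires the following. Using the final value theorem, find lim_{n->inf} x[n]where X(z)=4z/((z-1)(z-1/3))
Final value theorem: lim x[n] = lim_{z->1} (z-1) * X(z)
(z-1) * X(z) = 4z/(z-1/3)
As z->1: 4/(1-1/3) = 4/(2/3) = 6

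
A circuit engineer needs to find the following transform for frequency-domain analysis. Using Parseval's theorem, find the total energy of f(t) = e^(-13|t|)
Parseval's theorem: E = integral |f(t)|^2 dt = (1/2pi) integral |F(omega)|^2 domega
E = integral_{-inf}^{inf} e^(-26|t|) dt = 2*integral_0^inf e^(-26t) dt = 2/(2*13) = 1/13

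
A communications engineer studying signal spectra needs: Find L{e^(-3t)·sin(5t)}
First shifting: L{e^(at)f(t)}=F(s-a)
L{sin(5t)}=5/(s²+25)
Shift: 5/((s+3)²+25)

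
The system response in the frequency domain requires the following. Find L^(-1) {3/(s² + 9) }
L^(-1){w/(s²+w²)} = sin(wt)
Here w = 3

Answer: sin(3t)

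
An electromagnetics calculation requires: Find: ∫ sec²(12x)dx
Since d/dx[tan(12x)]=12sec²(12x), integral=tan(12x)/12+C

Answer: (1/12)tan(12x)+C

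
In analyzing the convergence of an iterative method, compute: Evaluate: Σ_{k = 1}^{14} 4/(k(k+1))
Partial fractions: 4/(k(k + 1)) = 4/k - 4/(k + 1)
Telescoping sum: 4(1 - 1/15) = 4·14/15

Answer: 56/15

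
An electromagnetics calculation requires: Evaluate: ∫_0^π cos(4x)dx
Antiderivative: sin(4x)/4
Evaluate at bounds: [sin(4·π)/4] - [sin(4·0)/4]
= ((0) - (0))/4 = 0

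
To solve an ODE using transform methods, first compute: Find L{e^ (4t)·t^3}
First shifting: L{e^(at)f(t)} = F(s-a)
L{t^3} = 6/s^4
Shift s → s-4: 6/(s-4)^4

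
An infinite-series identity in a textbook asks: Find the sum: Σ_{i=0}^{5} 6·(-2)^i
Geometric series: S = a(1 - r^n)/(1 - r)
a = 6, r = -2, n = 6
S = 6(1-64)/3 = -126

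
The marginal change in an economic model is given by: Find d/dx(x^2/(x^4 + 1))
Quotient rule: (f/g)'=(f'g - fg')/g²
f=x^2, f'=2x
g=x^4+1, g'=4x^3

Answer: (2x·(x^4+1)-4x^5)/(x^4+1)²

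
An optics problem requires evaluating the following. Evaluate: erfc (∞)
erfc(x) = 1 - erf(x); erfc(∞) = 1 - erf(∞) = 1-1 = 0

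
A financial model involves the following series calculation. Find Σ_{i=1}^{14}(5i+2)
=5·Σ i+2·14=5·105+28=553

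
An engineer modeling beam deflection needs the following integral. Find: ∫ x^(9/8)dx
Power rule: ∫ x^(9/8) dx=x^(17/8)/(17/8) + C

Answer: (8/17)·x^(17/8) + C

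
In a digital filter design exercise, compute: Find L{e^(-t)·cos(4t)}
First shifting: L{e^(at)f(t)} = F(s-a)
L{cos(4t)} = s/(s² + 16)
Shift: (s + 1)/((s + 1)² + 16)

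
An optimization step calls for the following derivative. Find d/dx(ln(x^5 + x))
Chain rule: d/dx[ln(u)]=u'/u where u=x^5+x
u'=5x^4+1

Answer: (5x^4+1)/(x^5+x)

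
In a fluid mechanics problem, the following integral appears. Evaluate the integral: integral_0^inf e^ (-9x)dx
integral_0^inf e^(-9x) dx = [-1/9*e^(-9x)]_0^inf
= 0 - (-1/9) = 1/9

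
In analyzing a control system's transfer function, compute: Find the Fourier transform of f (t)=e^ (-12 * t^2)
The Fourier transform of a Gaussian e^(-a * t^2) is sqrt(pi/a) * e^(-omega^2/(4a)).
With a=12: F(omega)=sqrt(pi/12) * e^(-omega^2/48)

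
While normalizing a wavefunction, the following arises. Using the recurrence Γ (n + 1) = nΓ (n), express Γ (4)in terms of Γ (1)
Γ(4)=3Γ(3)=3·2Γ(2)=...=3!·Γ(1)=6·Γ(1)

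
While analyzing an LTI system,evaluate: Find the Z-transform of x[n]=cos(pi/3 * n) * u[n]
Z{cos(w0 * n) * u[n]} = z(z - cos(w0))/(z^2 - 2z * cos(w0) + 1)
With w0 = pi/3: X(z) = z(z - cos(pi/3))/(z^2 - 2z * cos(pi/3) + 1)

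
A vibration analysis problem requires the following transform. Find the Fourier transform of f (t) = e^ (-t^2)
The Fourier transform of a Gaussian e^(-t^2) is sqrt(pi)*e^(-omega^2/4).
With a=1: F(omega)=sqrt(pi)*e^(-omega^2/4)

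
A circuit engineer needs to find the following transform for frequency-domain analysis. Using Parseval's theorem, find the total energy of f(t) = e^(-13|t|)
Parseval's theorem: E = integral |f(t)|^2 dt = (1/2pi) integral |F(omega)|^2 domega
E = integral_{-inf}^{inf} e^(-26|t|) dt = 2 * integral_0^inf e^(-26t) dt = 2/(2 * 13) = 1/13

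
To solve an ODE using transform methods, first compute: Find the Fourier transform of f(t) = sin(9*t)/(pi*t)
sin(W * t)/(pi * t) = (W/pi) * sinc(W * t/pi) is the impulse response of the ideal low-pass filter with cutoff W (here W = 9).
Its Fourier transform is a rectangular function:
F(omega) = 1 for |omega| < 9, 0 otherwise

Answer: rect(omega/18) [i.e., 1 for |omega| < 9, 0 otherwise]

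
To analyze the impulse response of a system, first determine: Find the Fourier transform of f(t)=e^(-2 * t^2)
The Fourier transform of a Gaussian e^(-a * t^2) is sqrt(pi/a) * e^(-omega^2/(4a)).
With a = 2: F(omega) = sqrt(pi/2) * e^(-omega^2/8)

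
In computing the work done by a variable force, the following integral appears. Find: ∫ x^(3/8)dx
Power rule: ∫ x^(3/8) dx = x^(11/8)/(11/8) + C

Answer: (8/11)·x^(11/8) + C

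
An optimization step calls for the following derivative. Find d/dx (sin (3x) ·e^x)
Product rule: (fg)' = f'g+fg'
f = sin(3x), f' = 3·cos(3x)
g = e^x, g' = e^x

Answer: 3·cos(3x)·e^x+sin(3x)·e^x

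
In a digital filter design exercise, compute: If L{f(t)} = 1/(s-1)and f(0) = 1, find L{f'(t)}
L{f'(t)}=s·F(s) - f(0)=s/(s-1)-1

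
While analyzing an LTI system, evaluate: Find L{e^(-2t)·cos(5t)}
First shifting: L{e^(at)f(t)} = F(s-a)
L{cos(5t)} = s/(s²+25)
Shift: (s+2)/((s+2)²+25)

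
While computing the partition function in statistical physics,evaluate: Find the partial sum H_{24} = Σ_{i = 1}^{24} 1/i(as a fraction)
H_24 = 1+1/2+1/3+...+1/24
= 1347822955/356948592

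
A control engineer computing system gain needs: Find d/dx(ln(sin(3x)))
Chain rule: d/dx[ln(u)]=u'/u where u=sin(3x)
u'=3cos(3x)

Answer: (3cos(3x))/(sin(3x))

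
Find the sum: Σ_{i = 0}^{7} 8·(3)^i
Geometric series: S=a(1 - r^n)/(1 - r)
a=8, r=3, n=8
S=8(1-6561)/-2=26240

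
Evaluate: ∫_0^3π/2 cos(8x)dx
Antiderivative: sin(8x)/8
Evaluate at bounds: [sin(8·3π/2)/8] - [sin(8·0)/8]
=((0) - (0))/8=0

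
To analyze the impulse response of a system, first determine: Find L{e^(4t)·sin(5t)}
First shifting: L{e^(at)f(t)}=F(s-a)
L{sin(5t)}=5/(s²+25)
Shift: 5/((s-4)²+25)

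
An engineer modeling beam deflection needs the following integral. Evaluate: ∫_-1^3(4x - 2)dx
Step 1: Find antiderivative F(x) = 2x^2-2x
Step 2: F(3) - F(-1) = 12 - (4) = 8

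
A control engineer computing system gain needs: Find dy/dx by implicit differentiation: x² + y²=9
Differentiate both sides: 2x+2y·(dy/dx) = 0
Solve: dy/dx = -2x/(2y) = -x/y

Answer: dy/dx = -x/y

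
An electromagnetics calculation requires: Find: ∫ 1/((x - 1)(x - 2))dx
Partial fractions: 1/((x-1)(x-2))=A/(x-1)+B/(x-2)
A=-1, B=1
∫ [-1· 1/(x-1)+1· 1/(x-2)] dx
=(1)[ln|x-2| - ln|x-1|]+C

Answer: ln|(x-2)/(x-1)|+C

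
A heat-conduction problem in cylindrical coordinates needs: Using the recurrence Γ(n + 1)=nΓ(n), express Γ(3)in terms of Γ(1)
Γ(3) = 2Γ(2) = 2·1Γ(1) = ... = 2!·Γ(1) = 2·Γ(1)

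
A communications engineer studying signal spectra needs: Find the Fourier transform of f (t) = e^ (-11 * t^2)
The Fourier transform of a Gaussian e^(-a*t^2) is sqrt(pi/a)*e^(-omega^2/(4a)).
With a=11: F(omega)=sqrt(pi/11)*e^(-omega^2/44)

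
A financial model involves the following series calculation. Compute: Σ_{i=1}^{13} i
Using formula: Σ i^1 = n(n+1)/2 = 13·14/2 = 91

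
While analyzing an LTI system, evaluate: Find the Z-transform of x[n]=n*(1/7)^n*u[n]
Using the property Z{n * a^n * u[n]} = az/(z-a)^2
With a = 1/7: X(z) = (1/7)z/(z - 1/7)^2, |z| > 1/7

Answer: (1/7)z/(z - 1/7)^2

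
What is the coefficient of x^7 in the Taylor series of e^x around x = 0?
Taylor series of e^x=Σ x^n/n!
Coefficient of x^7=1/7!=1/5040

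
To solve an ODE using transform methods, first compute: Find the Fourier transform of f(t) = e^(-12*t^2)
The Fourier transform of a Gaussian e^(-a*t^2) is sqrt(pi/a)*e^(-omega^2/(4a)).
With a = 12: F(omega) = sqrt(pi/12)*e^(-omega^2/48)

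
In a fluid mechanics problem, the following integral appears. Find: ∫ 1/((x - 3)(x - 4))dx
Partial fractions: 1/((x-3)(x-4)) = A/(x-3) + B/(x-4)
A = -1, B = 1
∫ [-1· 1/(x-3) + 1· 1/(x-4)] dx
= (1)[ln|x-4| - ln|x-3|] + C

Answer: ln|(x-4)/(x-3)| + C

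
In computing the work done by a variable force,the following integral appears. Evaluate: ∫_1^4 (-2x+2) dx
Step 1: Find antiderivative F(x)=-x^2 + 2x
Step 2: F(4) - F(1)=-8 - (1)=-9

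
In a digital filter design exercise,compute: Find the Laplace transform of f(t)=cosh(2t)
L{cosh(at)} = s/(s²-a²)
L{cosh(2t)} = s/(s²-4)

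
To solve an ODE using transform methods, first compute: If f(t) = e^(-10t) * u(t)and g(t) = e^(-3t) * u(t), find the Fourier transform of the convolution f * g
By the convolution theorem: F{f*g}=F(omega)*G(omega)
F(omega)=1/(10+j*omega), G(omega)=1/(3+j*omega)
F{f*g}=1/((10+j*omega)(3+j*omega))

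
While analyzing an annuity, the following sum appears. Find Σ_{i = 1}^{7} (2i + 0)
= 2·Σ i+0·7 = 2·28+0 = 56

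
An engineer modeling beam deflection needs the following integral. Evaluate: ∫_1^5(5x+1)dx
Step 1: Find antiderivative F(x)=(5/2)x^2+x
Step 2: F(5) - F(1)=135/2 - (7/2)=64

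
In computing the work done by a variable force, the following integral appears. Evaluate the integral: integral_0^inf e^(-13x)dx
integral_0^inf e^(-13x) dx = [-1/13 * e^(-13x)]_0^inf
= 0 - (-1/13) = 1/13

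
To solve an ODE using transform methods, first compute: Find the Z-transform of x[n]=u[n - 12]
Using the time-shift property: Z{u[n-12]} = z^(-12)*z/(z-1)
= z^(-11)/(z-1)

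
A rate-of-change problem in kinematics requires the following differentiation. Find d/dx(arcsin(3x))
d/dx[arcsin(u)] = u'/√(1-u²), u = 3x, u' = 3

Answer: 3/√(1-9x²)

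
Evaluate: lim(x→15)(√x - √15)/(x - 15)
Multiply by conjugate (√x+√15)/(√x+√15):
= (x - 15)/((x - 15)(√x+√15)) = 1/(√x+√15)
As x → 15: 1/(2√15)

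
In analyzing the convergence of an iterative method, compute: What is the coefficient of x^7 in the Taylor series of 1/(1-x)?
1/(1-x) = Σ x^n for |x|<1
All coefficients are 1

Answer: 1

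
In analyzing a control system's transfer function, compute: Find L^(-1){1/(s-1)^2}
L^(-1){1/(s-a)^n} = t^(n-1)·e^(at)/(n-1)!
Here a = 1, n = 2: t^1·e^(t)/1

Answer: t·e^(t)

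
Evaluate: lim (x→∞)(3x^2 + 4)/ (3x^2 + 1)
Divide numerator and denominator by x^2:
lim (3+4/x^2)/(3+1/x^2) = 1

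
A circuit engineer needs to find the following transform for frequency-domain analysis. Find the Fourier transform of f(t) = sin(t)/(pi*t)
sin(W*t)/(pi*t) = (W/pi)*sinc(W*t/pi) is the impulse response of the ideal low-pass filter with cutoff W (here W = 1).
Its Fourier transform is a rectangular function:
F(omega) = 1 for |omega| < 1, 0 otherwise

Answer: rect(omega/2) [i.e., 1 for |omega| < 1, 0 otherwise]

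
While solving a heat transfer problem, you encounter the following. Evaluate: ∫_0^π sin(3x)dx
Antiderivative: -cos(3x)/3
Evaluate at bounds: [-cos(3·π)/3] - [-cos(3·0)/3]
= (-(-1) + (1))/3 = 2/3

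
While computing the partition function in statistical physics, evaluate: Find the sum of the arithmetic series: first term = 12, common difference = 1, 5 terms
Last term: a_n = 12+(5-1)·1 = 16
Sum = n(a_1+a_n)/2 = 5(12+16)/2 = 70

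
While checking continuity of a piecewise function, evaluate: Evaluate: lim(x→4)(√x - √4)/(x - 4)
Multiply by conjugate (√x+√4)/(√x+√4):
= (x - 4)/((x - 4)(√x+√4)) = 1/(√x+√4)
As x → 4: 1/(2√4)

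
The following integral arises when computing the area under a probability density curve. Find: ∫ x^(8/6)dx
Power rule: ∫ x^(4/3) dx = x^(7/3)/(7/3)+C

Answer: (3/7)·x^(7/3)+C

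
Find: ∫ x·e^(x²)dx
Let u=x², du=2x dx
∫ (1/2)e^u du=e^u/2 + C

Answer: e^(x²)/2 + C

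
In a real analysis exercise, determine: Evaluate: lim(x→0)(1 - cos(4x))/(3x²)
Using 1-cos(u) ≈ u²/2 for small u:
(1-cos(4x)) ≈ (4x)²/2 = 16x²/2
So limit = 16/(2·3) = 8/3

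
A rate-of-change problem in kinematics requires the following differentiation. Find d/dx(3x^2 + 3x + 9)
Power rule: d/dx(ax^n) = n·a·x^(n-1)
Term by term: 6·x+3

Answer: 6x+3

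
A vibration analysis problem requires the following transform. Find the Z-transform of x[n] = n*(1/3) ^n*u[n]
Using the property Z{n*a^n*u[n]}=az/(z-a)^2
With a=1/3: X(z)=(1/3)z/(z - 1/3)^2, |z| > 1/3

Answer: (1/3)z/(z - 1/3)^2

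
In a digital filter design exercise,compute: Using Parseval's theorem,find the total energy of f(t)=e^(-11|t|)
Parseval's theorem: E = integral |f(t)|^2 dt = (1/2pi) integral |F(omega)|^2 domega
E = integral_{-inf}^{inf} e^(-22|t|) dt = 2 * integral_0^inf e^(-22t) dt = 2/(2 * 11) = 1/11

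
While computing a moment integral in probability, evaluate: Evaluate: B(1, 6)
B(x,y)=Γ(x)Γ(y)/Γ(x + y)=(x-1)!(y-1)!/(x + y-1)!
B(1,6)=0!·5!/6!=1/6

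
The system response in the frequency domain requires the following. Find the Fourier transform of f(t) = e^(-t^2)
The Fourier transform of a Gaussian e^(-t^2) is sqrt(pi) * e^(-omega^2/4).
With a=1: F(omega)=sqrt(pi) * e^(-omega^2/4)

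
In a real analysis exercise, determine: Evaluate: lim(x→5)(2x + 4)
Polynomial is continuous, so substitute x=5:
2·5 + 4=14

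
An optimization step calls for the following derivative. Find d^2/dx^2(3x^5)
Apply power rule 2 times:
d^1: 15x^4
d^2: 60x^3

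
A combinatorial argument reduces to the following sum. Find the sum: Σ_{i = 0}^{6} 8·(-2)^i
Geometric series: S=a(1 - r^n)/(1 - r)
a=8, r=-2, n=7
S=8(1+128)/3=344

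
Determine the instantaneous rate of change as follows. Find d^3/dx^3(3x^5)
Apply power rule 3 times:
d^1: 15x^4
d^2: 60x^3
d^3: 180x^2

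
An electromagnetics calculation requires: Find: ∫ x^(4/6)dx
Power rule: ∫ x^(2/3) dx = x^(5/3)/(5/3)+C

Answer: (3/5)·x^(5/3)+C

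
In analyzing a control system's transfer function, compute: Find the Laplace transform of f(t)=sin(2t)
L{sin(wt)} = w/(s² + w²)
L{sin(2t)} = 2/(s² + 4)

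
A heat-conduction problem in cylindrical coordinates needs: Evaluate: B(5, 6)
B(x,y)=Γ(x)Γ(y)/Γ(x + y)=(x-1)!(y-1)!/(x + y-1)!
B(5,6)=4!·5!/10!=1/1260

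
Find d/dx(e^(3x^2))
Chain rule: d/dx[e^u] = e^u · u' where u = 3x^2
u' = 6x

Answer: 6x·e^(3x^2)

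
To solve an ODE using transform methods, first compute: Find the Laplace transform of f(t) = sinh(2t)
L{sinh(at)}=a/(s²-a²)
L{sinh(2t)}=2/(s²-4)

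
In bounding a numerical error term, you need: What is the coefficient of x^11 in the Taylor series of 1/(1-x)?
1/(1-x)=Σ x^n for |x|<1
All coefficients are 1

Answer: 1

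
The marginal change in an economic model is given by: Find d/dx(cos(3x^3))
Chain rule: d/dx[cos(u)] = -sin(u)·u' where u = 3x^3
u' = 9x^2

Answer: -9x^2·sin(3x^3)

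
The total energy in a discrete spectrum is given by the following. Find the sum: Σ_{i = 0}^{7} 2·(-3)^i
Geometric series: S=a(1 - r^n)/(1 - r)
a=2, r=-3, n=8
S=2(1-6561)/4=-3280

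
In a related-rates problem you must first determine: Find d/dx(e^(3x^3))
Chain rule: d/dx[e^u]=e^u · u' where u=3x^3
u'=9x^2

Answer: 9x^2·e^(3x^3)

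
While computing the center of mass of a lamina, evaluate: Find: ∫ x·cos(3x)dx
By parts: u = x, dv = cos(3x) dx
du = dx, v = sin(3x)/3
= x·sin(3x)/3 + cos(3x)/3² + C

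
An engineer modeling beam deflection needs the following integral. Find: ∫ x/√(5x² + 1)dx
Let u=5x² + 1, du=10x dx
∫ (1/10)·u^(-1/2) du=√u/5 + C

Answer: √(5x² + 1)/5 + C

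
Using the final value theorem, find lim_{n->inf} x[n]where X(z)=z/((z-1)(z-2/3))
Final value theorem: lim x[n] = lim_{z->1} (z-1) * X(z)
(z-1) * X(z) = z/(z-2/3)
As z->1: 1/(1 - 2/3) = 1/(1/3) = 3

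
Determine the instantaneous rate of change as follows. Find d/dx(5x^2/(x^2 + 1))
Quotient rule: (f/g)' = (f'g - fg')/g²
f = 5x^2, f' = 10x
g = x^2+1, g' = 2x

Answer: (10x·(x^2+1)-10x^3)/(x^2+1)²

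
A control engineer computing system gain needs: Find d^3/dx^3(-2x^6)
Apply power rule 3 times:
d^1: -12x^5
d^2: -60x^4
d^3: -240x^3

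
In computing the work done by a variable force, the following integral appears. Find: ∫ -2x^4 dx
Using power rule: ∫ -2x^4 dx=-2/5 x^5 + C=(-2/5)x^5 + C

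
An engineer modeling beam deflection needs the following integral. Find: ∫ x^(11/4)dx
Power rule: ∫ x^(11/4) dx=x^(15/4)/(15/4)+C

Answer: (4/15)·x^(15/4)+C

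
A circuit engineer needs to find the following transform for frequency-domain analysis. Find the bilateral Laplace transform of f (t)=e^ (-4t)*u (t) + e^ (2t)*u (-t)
For e^(-4t) * u(t): L=1/(s + 4), Re(s) > -4
For e^(2t) * u(-t): L=-1/(s-2), Re(s) < 2
Combined: F(s)=1/(s + 4) - 1/(s-2), -4 < Re(s) < 2

Answer: 1/(s + 4) - 1/(s-2), ROC: -4 < Re(s) < 2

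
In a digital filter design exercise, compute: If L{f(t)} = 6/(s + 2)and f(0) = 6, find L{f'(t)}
L{f'(t)}=s·F(s) - f(0)=6s/(s+2)-6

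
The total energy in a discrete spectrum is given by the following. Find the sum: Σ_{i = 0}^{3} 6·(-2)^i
Geometric series: S = a(1 - r^n)/(1 - r)
a = 6, r = -2, n = 4
S = 6(1-16)/3 = -30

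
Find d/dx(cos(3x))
Chain rule: d/dx[cos(u)] = -sin(u)·u' where u = 3x
u' = 3

Answer: -3·sin(3x)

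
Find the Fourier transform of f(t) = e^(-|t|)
Using the standard pair: F{e^(-a|t|)}=2a/(a^2 + omega^2)
With a=1: F(omega)=2/(1 + omega^2)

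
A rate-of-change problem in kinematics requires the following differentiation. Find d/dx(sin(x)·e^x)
Product rule: (fg)' = f'g+fg'
f = sin(x), f' = cos(x)
g = e^x, g' = e^x

Answer: cos(x)·e^x+sin(x)·e^x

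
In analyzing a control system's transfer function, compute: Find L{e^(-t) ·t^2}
First shifting: L{e^(at)f(t)}=F(s-a)
L{t^2}=2/s^3
Shift s → s+1: 2/(s+1)^3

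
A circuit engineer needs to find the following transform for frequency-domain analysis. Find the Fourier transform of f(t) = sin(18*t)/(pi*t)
sin(W * t)/(pi * t)=(W/pi) * sinc(W * t/pi) is the impulse response of the ideal low-pass filter with cutoff W (here W=18).
Its Fourier transform is a rectangular function:
F(omega)=1 for |omega| < 18, 0 otherwise

Answer: rect(omega/36) [i.e., 1 for |omega| < 18, 0 otherwise]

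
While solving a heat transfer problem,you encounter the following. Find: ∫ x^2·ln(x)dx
By parts: u = ln(x), dv = x^2 dx
du = 1/x dx, v = x^3/3
= x^3·ln(x)/3 - ∫ x^2/3 dx
= x^3·ln(x)/3 - x^3/9 + C

Answer: x^3(ln(x)/3 - 1/9) + C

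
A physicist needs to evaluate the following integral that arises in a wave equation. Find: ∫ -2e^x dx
Since d/dx[e^x] = +e^x, we get -2e^x+C

Answer: -2e^x+C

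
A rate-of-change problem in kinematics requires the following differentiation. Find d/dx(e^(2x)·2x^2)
Product rule: (fg)' = f'g+fg'
f = e^(2x), f' = 2·e^(2x)
g = 2x^2, g' = 4x

Answer: 4·e^(2x)·x^2+4·e^(2x)·x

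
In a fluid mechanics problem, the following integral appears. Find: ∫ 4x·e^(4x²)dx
Let u = 4x², du = 8x dx
∫ (1/2)e^u du = e^u/2+C

Answer: e^(4x²)/2+C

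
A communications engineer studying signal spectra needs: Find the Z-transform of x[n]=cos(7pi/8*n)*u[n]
Z{cos(w0*n)*u[n]} = z(z - cos(w0))/(z^2-2z*cos(w0)+1)
With w0 = 7pi/8: X(z) = z(z - cos(7pi/8))/(z^2-2z*cos(7pi/8)+1)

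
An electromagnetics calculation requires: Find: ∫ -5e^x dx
Since d/dx[e^x]=+e^x, we get -5e^x+C

Answer: -5e^x+C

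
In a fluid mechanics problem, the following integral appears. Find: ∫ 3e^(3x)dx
Since d/dx[e^(3x)]=3e^(3x), we get 1 e^(3x) + C

Answer: e^(3x) + C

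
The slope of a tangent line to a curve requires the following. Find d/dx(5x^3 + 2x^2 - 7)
Power rule: d/dx(ax^n)=n·a·x^(n-1)
Term by term: 15·x^2+4·x

Answer: 15x^2+4x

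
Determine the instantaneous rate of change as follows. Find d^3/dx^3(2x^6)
Apply power rule 3 times:
d^1: 12x^5
d^2: 60x^4
d^3: 240x^3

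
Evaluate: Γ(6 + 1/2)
Γ(n + 1/2)=(2n)!√π/(4^n·n!)
=479001600√π/(4096·720)=(10395/64)·√π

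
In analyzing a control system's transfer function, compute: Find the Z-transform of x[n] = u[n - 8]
Using the time-shift property: Z{u[n-8]}=z^(-8) * z/(z-1)
=z^(-7)/(z-1)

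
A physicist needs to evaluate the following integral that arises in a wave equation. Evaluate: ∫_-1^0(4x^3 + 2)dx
Step 1: Find antiderivative F(x)=x^4+2x
Step 2: F(0) - F(-1)=0 - (-1)=1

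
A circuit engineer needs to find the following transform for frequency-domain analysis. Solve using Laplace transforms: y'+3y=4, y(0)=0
Take L of both sides: sY(s) - 0 + 3Y(s)=4/s
Y(s)(s + 3)=4/s + 0
Y(s)=4/(s(s + 3)) + 0/(s + 3)
Partial fractions: 4/(s(s + 3))=(4/3)/s - (4/3)/(s + 3)
So Y(s)=(4/3)/s - (4/3)/(s + 3)
Inverse transform (L^(-1){1/s}=1, L^(-1){1/(s + 3)}=e^(-3t)):

Answer: y(t)=4/3 - (4/3)·e^(-3t)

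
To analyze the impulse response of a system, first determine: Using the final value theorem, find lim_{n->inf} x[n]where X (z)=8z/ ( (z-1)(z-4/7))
Final value theorem: lim x[n] = lim_{z->1} (z-1) * X(z)
(z-1) * X(z) = 8z/(z-4/7)
As z->1: 8/(1-4/7) = 8/(3/7) = 56/3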